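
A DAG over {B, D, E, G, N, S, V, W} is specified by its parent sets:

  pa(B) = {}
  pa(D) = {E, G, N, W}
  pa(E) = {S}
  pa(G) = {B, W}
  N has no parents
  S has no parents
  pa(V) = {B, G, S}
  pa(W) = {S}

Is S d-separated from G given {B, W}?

Yes

6 paths connect S and G; each must be blocked for d-separation to hold:
Path 1: S → W → D ← G
  W is a chain here and W is conditioned on, so the path is blocked at W.
Path 2: S → W → G
  W is a chain here and W is conditioned on, so the path is blocked at W.
Path 3: S → V ← B → G
  V is a collider here and neither V nor any of its descendants is conditioned on, so the collider stays closed — the path is blocked at V.
Path 4: S → V ← G
  V is a collider here and neither V nor any of its descendants is conditioned on, so the collider stays closed — the path is blocked at V.
Path 5: S → E → D ← W → G
  D is a collider here and neither D nor any of its descendants is conditioned on, so the collider stays closed — the path is blocked at D.
Path 6: S → E → D ← G
  D is a collider here and neither D nor any of its descendants is conditioned on, so the collider stays closed — the path is blocked at D.
All paths are blocked; S ⊥ G | {B, W} holds.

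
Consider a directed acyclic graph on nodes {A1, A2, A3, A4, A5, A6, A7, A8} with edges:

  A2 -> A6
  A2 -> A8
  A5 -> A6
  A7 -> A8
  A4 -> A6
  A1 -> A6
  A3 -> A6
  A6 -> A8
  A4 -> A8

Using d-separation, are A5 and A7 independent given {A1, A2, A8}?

Enumerating the 3 paths from A5 to A7 and testing each for blocking by {A1, A2, A8}:
Path 1: A5 → A6 → A8 ← A7
  A6 is a chain and A6 is not conditioned on; A8 is a collider and A8 is conditioned on, which opens it — no node blocks this path, so it is active.
Path 2: A5 → A6 ← A2 → A8 ← A7
  A2 is a fork here and A2 is conditioned on, so the path is blocked at A2.
Path 3: A5 → A6 ← A4 → A8 ← A7
  A6 is a collider and its descendant A8 is conditioned on, which opens it; A4 is a fork and A4 is not conditioned on; A8 is a collider and A8 is conditioned on, which opens it — no node blocks this path, so it is active.
Since the path A5 → A6 → A8 ← A7 is active, A5 and A7 are not d-separated given {A1, A2, A8}.

No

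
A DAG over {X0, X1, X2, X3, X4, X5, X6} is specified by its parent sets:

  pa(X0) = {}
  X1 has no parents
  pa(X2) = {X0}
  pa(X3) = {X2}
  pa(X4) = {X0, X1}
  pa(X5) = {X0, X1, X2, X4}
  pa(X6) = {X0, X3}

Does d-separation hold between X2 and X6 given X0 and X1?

No

There are 5 undirected paths between X2 and X6; checking each against the conditioning set {X0, X1}:
Path 1: X2 → X5 ← X4 ← X0 → X6
  X5 is a collider here and neither X5 nor any of its descendants is conditioned on, so the collider stays closed — the path is blocked at X5.
Path 2: X2 → X5 ← X1 → X4 ← X0 → X6
  X5 is a collider here and neither X5 nor any of its descendants is conditioned on, so the collider stays closed — the path is blocked at X5.
Path 3: X2 → X5 ← X0 → X6
  X5 is a collider here and neither X5 nor any of its descendants is conditioned on, so the collider stays closed — the path is blocked at X5.
Path 4: X2 → X3 → X6
  X3 is a chain and X3 is not conditioned on — no node blocks this path, so it is active.
Path 5: X2 ← X0 → X6
  X0 is a fork here and X0 is conditioned on, so the path is blocked at X0.
At least one path is unblocked, so d-separation fails.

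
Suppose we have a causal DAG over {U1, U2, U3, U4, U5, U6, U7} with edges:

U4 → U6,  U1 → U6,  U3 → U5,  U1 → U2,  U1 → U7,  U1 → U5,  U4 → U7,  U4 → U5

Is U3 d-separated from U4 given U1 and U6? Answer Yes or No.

3 paths connect U3 and U4; each must be blocked for d-separation to hold:
  1. U3 → U5 ← U1 → U7 ← U4 — U5:collider[blocks]; U1:fork[blocks]; U7:collider[blocks] ⇒ blocked
  2. U3 → U5 ← U1 → U6 ← U4 — U5:collider[blocks]; U1:fork[blocks]; U6:collider[open] ⇒ blocked
  3. U3 → U5 ← U4 — U5:collider[blocks] ⇒ blocked
All paths are blocked; U3 ⊥ U4 | {U1, U6} holds.

Yes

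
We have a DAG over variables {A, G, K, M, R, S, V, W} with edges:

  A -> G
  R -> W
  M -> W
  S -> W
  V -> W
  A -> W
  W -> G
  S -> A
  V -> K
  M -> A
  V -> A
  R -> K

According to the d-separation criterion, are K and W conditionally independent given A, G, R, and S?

6 paths connect K and W; each must be blocked for d-separation to hold:
Path 1: K ← V → A ← S → W
  S is a fork here and S is conditioned on, so the path is blocked at S.
Path 2: K ← V → A → W
  A is a chain here and A is conditioned on, so the path is blocked at A.
Path 3: K ← V → A ← M → W
  V is a fork and V is not conditioned on; A is a collider and A is conditioned on, which opens it; M is a fork and M is not conditioned on — no node blocks this path, so it is active.
Path 4: K ← V → A → G ← W
  A is a chain here and A is conditioned on, so the path is blocked at A.
Path 5: K ← V → W
  V is a fork and V is not conditioned on — no node blocks this path, so it is active.
Path 6: K ← R → W
  R is a fork here and R is conditioned on, so the path is blocked at R.
Since the path K ← V → A ← M → W is active, K and W are not d-separated given {A, G, R, S}.

No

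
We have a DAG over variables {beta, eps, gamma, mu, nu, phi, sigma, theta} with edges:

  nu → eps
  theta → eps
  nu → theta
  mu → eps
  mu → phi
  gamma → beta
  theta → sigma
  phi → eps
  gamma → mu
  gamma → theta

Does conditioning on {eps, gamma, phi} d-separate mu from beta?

5 paths connect mu and beta; each must be blocked for d-separation to hold:
Path 1: mu → eps ← theta ← gamma → beta
  gamma is a fork here and gamma is conditioned on, so the path is blocked at gamma.
Path 2: mu → eps ← nu → theta ← gamma → beta
  gamma is a fork here and gamma is conditioned on, so the path is blocked at gamma.
Path 3: mu → phi → eps ← theta ← gamma → beta
  phi is a chain here and phi is conditioned on, so the path is blocked at phi.
Path 4: mu → phi → eps ← nu → theta ← gamma → beta
  phi is a chain here and phi is conditioned on, so the path is blocked at phi.
Path 5: mu ← gamma → beta
  gamma is a fork here and gamma is conditioned on, so the path is blocked at gamma.
Every path is blocked, so mu and beta are d-separated given {eps, gamma, phi}.

Yes — mu and beta are d-separated given {eps, gamma, phi}.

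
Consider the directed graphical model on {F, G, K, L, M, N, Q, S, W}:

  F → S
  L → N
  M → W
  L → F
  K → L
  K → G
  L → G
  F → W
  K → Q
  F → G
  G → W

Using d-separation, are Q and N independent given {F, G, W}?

No — Q and N are not d-separated given {F, G, W}.

There are 4 undirected paths between Q and N; checking each against the conditioning set {F, G, W}:
  1. Q ← K → G ← F ← L → N — K:fork[open]; G:collider[open]; F:chain[blocks]; L:fork[open] ⇒ blocked
  2. Q ← K → G → W ← F ← L → N — K:fork[open]; G:chain[blocks]; W:collider[open]; F:chain[blocks]; L:fork[open] ⇒ blocked
  3. Q ← K → G ← L → N — K:fork[open]; G:collider[open]; L:fork[open] ⇒ active
  4. Q ← K → L → N — K:fork[open]; L:chain[open] ⇒ active
Since the path Q ← K → G ← L → N is active, Q and N are not d-separated given {F, G, W}.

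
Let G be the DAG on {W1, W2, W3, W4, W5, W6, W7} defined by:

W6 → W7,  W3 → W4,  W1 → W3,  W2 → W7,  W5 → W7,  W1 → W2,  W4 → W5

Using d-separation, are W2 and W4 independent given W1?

Yes

We examine all 2 paths between W2 and W4:
Path 1: W2 → W7 ← W5 ← W4
  W7 is a collider here and neither W7 nor any of its descendants is conditioned on, so the collider stays closed — the path is blocked at W7.
Path 2: W2 ← W1 → W3 → W4
  W1 is a fork here and W1 is conditioned on, so the path is blocked at W1.
Since every path is blocked, d-separation holds.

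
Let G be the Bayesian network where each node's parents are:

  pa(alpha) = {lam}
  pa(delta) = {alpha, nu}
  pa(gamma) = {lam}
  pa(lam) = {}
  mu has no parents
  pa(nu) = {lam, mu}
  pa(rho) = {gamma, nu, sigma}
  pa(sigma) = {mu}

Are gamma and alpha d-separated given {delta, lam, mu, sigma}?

Yes — gamma and alpha are d-separated given {delta, lam, mu, sigma}.

There are 6 undirected paths between gamma and alpha; checking each against the conditioning set {delta, lam, mu, sigma}:
Path 1: gamma → rho ← nu → delta ← alpha
  rho is a collider here and neither rho nor any of its descendants is conditioned on, so the collider stays closed — the path is blocked at rho.
Path 2: gamma → rho ← nu ← lam → alpha
  rho is a collider here and neither rho nor any of its descendants is conditioned on, so the collider stays closed — the path is blocked at rho.
Path 3: gamma → rho ← sigma ← mu → nu → delta ← alpha
  rho is a collider here and neither rho nor any of its descendants is conditioned on, so the collider stays closed — the path is blocked at rho.
Path 4: gamma → rho ← sigma ← mu → nu ← lam → alpha
  rho is a collider here and neither rho nor any of its descendants is conditioned on, so the collider stays closed — the path is blocked at rho.
Path 5: gamma ← lam → nu → delta ← alpha
  lam is a fork here and lam is conditioned on, so the path is blocked at lam.
Path 6: gamma ← lam → alpha
  lam is a fork here and lam is conditioned on, so the path is blocked at lam.
Since every path is blocked, d-separation holds.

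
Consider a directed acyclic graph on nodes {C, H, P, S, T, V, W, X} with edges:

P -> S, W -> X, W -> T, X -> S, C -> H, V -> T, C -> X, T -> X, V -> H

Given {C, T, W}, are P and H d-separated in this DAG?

Yes

Enumerating the 3 paths from P to H and testing each for blocking by {C, T, W}:
Path 1: P → S ← X ← C → H
  S is a collider here and neither S nor any of its descendants is conditioned on, so the collider stays closed — the path is blocked at S.
Path 2: P → S ← X ← T ← V → H
  S is a collider here and neither S nor any of its descendants is conditioned on, so the collider stays closed — the path is blocked at S.
Path 3: P → S ← X ← W → T ← V → H
  S is a collider here and neither S nor any of its descendants is conditioned on, so the collider stays closed — the path is blocked at S.
Since every path is blocked, d-separation holds.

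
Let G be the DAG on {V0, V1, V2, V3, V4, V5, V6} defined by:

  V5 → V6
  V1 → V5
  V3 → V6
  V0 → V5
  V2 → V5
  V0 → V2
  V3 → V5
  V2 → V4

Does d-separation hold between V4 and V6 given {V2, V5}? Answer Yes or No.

Yes

We examine all 4 paths between V4 and V6:
  1. V4 ← V2 ← V0 → V5 → V6 — V2:chain[blocks]; V0:fork[open]; V5:chain[blocks] ⇒ blocked
  2. V4 ← V2 ← V0 → V5 ← V3 → V6 — V2:chain[blocks]; V0:fork[open]; V5:collider[open]; V3:fork[open] ⇒ blocked
  3. V4 ← V2 → V5 → V6 — V2:fork[blocks]; V5:chain[blocks] ⇒ blocked
  4. V4 ← V2 → V5 ← V3 → V6 — V2:fork[blocks]; V5:collider[open]; V3:fork[open] ⇒ blocked
All paths are blocked; V4 ⊥ V6 | {V2, V5} holds.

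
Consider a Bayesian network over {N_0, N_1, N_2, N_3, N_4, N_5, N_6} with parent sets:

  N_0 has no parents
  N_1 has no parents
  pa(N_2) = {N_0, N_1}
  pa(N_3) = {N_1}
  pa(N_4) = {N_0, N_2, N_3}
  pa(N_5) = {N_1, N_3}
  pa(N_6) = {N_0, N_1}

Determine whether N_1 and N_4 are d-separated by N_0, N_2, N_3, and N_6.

Yes — N_1 and N_4 are d-separated given {N_0, N_2, N_3, N_6}.

6 paths connect N_1 and N_4; each must be blocked for d-separation to hold:
Path 1: N_1 → N_2 ← N_0 → N_4
  N_0 is a fork here and N_0 is conditioned on, so the path is blocked at N_0.
Path 2: N_1 → N_2 → N_4
  N_2 is a chain here and N_2 is conditioned on, so the path is blocked at N_2.
Path 3: N_1 → N_6 ← N_0 → N_2 → N_4
  N_0 is a fork here and N_0 is conditioned on, so the path is blocked at N_0.
Path 4: N_1 → N_6 ← N_0 → N_4
  N_0 is a fork here and N_0 is conditioned on, so the path is blocked at N_0.
Path 5: N_1 → N_5 ← N_3 → N_4
  N_5 is a collider here and neither N_5 nor any of its descendants is conditioned on, so the collider stays closed — the path is blocked at N_5.
Path 6: N_1 → N_3 → N_4
  N_3 is a chain here and N_3 is conditioned on, so the path is blocked at N_3.
Every path is blocked, so N_1 and N_4 are d-separated given {N_0, N_2, N_3, N_6}.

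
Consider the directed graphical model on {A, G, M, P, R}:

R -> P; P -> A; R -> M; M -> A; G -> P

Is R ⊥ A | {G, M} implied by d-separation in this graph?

We examine all 2 paths between R and A:
Path 1: R → P → A
  P is a chain and P is not conditioned on — no node blocks this path, so it is active.
Path 2: R → M → A
  M is a chain here and M is conditioned on, so the path is blocked at M.
Because an active path exists, R and A are not d-separated.

No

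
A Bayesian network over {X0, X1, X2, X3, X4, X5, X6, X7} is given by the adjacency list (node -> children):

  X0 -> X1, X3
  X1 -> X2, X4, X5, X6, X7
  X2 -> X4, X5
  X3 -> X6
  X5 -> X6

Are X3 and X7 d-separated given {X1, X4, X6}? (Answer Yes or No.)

We examine all 5 paths between X3 and X7:
Path 1: X3 → X6 ← X5 ← X2 → X4 ← X1 → X7
  X1 is a fork here and X1 is conditioned on, so the path is blocked at X1.
Path 2: X3 → X6 ← X5 ← X2 ← X1 → X7
  X1 is a fork here and X1 is conditioned on, so the path is blocked at X1.
Path 3: X3 → X6 ← X5 ← X1 → X7
  X1 is a fork here and X1 is conditioned on, so the path is blocked at X1.
Path 4: X3 → X6 ← X1 → X7
  X1 is a fork here and X1 is conditioned on, so the path is blocked at X1.
Path 5: X3 ← X0 → X1 → X7
  X1 is a chain here and X1 is conditioned on, so the path is blocked at X1.
Since every path is blocked, d-separation holds.

Yes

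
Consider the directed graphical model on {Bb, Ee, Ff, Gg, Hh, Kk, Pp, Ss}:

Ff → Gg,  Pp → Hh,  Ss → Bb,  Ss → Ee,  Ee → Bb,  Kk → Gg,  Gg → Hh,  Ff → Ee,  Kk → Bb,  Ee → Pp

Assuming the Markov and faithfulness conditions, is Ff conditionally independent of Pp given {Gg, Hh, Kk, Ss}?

6 paths connect Ff and Pp; each must be blocked for d-separation to hold:
  1. Ff → Gg → Hh ← Pp — Gg:chain[blocks]; Hh:collider[open] ⇒ blocked
  2. Ff → Gg ← Kk → Bb ← Ee → Pp — Gg:collider[open]; Kk:fork[blocks]; Bb:collider[blocks]; Ee:fork[open] ⇒ blocked
  3. Ff → Gg ← Kk → Bb ← Ss → Ee → Pp — Gg:collider[open]; Kk:fork[blocks]; Bb:collider[blocks]; Ss:fork[blocks]; Ee:chain[open] ⇒ blocked
  4. Ff → Ee → Pp — Ee:chain[open] ⇒ active
  5. Ff → Ee → Bb ← Kk → Gg → Hh ← Pp — Ee:chain[open]; Bb:collider[blocks]; Kk:fork[blocks]; Gg:chain[blocks]; Hh:collider[open] ⇒ blocked
  6. Ff → Ee ← Ss → Bb ← Kk → Gg → Hh ← Pp — Ee:collider[open]; Ss:fork[blocks]; Bb:collider[blocks]; Kk:fork[blocks]; Gg:chain[blocks]; Hh:collider[open] ⇒ blocked
Because an active path exists, Ff and Pp are not d-separated.

No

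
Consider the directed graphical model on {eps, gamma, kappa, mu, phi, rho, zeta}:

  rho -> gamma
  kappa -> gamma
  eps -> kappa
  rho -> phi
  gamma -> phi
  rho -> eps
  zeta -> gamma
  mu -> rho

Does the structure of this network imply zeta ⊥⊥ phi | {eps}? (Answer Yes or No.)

No

There are 3 undirected paths between zeta and phi; checking each against the conditioning set {eps}:
Path 1: zeta → gamma ← rho → phi
  gamma is a collider here and neither gamma nor any of its descendants is conditioned on, so the collider stays closed — the path is blocked at gamma.
Path 2: zeta → gamma ← kappa ← eps ← rho → phi
  gamma is a collider here and neither gamma nor any of its descendants is conditioned on, so the collider stays closed — the path is blocked at gamma.
Path 3: zeta → gamma → phi
  gamma is a chain and gamma is not conditioned on — no node blocks this path, so it is active.
At least one path is unblocked, so d-separation fails.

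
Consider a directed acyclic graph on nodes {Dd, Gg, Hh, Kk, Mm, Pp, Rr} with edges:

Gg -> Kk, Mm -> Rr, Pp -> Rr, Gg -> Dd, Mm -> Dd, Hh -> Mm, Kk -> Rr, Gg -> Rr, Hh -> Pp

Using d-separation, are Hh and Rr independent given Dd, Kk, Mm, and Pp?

We examine all 4 paths between Hh and Rr:
Path 1: Hh → Mm → Dd ← Gg → Rr
  Mm is a chain here and Mm is conditioned on, so the path is blocked at Mm.
Path 2: Hh → Mm → Dd ← Gg → Kk → Rr
  Mm is a chain here and Mm is conditioned on, so the path is blocked at Mm.
Path 3: Hh → Mm → Rr
  Mm is a chain here and Mm is conditioned on, so the path is blocked at Mm.
Path 4: Hh → Pp → Rr
  Pp is a chain here and Pp is conditioned on, so the path is blocked at Pp.
Every path is blocked, so Hh and Rr are d-separated given {Dd, Kk, Mm, Pp}.

Yes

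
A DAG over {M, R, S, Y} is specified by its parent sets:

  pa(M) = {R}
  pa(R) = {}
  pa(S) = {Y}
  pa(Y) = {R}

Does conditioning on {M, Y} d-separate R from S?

Yes — R and S are d-separated given {M, Y}.

There is one path between R and S:
Path 1: R → Y → S
  Y is a chain here and Y is conditioned on, so the path is blocked at Y.
All paths are blocked; R ⊥ S | {M, Y} holds.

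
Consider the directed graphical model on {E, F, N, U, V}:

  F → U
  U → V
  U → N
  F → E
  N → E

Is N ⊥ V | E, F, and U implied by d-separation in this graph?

Enumerating the 2 paths from N to V and testing each for blocking by {E, F, U}:
Path 1: N ← U → V
  U is a fork here and U is conditioned on, so the path is blocked at U.
Path 2: N → E ← F → U → V
  F is a fork here and F is conditioned on, so the path is blocked at F.
All paths are blocked; N ⊥ V | {E, F, U} holds.

Yes — N and V are d-separated given {E, F, U}.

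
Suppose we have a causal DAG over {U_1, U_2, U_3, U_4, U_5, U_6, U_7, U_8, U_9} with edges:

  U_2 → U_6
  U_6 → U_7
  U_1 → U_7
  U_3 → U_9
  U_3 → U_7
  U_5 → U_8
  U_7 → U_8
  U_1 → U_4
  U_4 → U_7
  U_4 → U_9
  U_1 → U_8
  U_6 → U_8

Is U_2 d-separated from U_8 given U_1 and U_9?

Enumerating the 5 paths from U_2 to U_8 and testing each for blocking by {U_1, U_9}:
Path 1: U_2 → U_6 → U_8
  U_6 is a chain and U_6 is not conditioned on — no node blocks this path, so it is active.
Path 2: U_2 → U_6 → U_7 ← U_3 → U_9 ← U_4 ← U_1 → U_8
  U_7 is a collider here and neither U_7 nor any of its descendants is conditioned on, so the collider stays closed — the path is blocked at U_7.
Path 3: U_2 → U_6 → U_7 ← U_4 ← U_1 → U_8
  U_7 is a collider here and neither U_7 nor any of its descendants is conditioned on, so the collider stays closed — the path is blocked at U_7.
Path 4: U_2 → U_6 → U_7 → U_8
  U_6 is a chain and U_6 is not conditioned on; U_7 is a chain and U_7 is not conditioned on — no node blocks this path, so it is active.
Path 5: U_2 → U_6 → U_7 ← U_1 → U_8
  U_7 is a collider here and neither U_7 nor any of its descendants is conditioned on, so the collider stays closed — the path is blocked at U_7.
At least one path is unblocked, so d-separation fails.

No — U_2 and U_8 are not d-separated given {U_1, U_9}.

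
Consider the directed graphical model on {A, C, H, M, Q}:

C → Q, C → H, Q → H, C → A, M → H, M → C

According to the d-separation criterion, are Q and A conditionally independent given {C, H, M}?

There are 3 undirected paths between Q and A; checking each against the conditioning set {C, H, M}:
Path 1: Q → H ← C → A
  C is a fork here and C is conditioned on, so the path is blocked at C.
Path 2: Q → H ← M → C → A
  M is a fork here and M is conditioned on, so the path is blocked at M.
Path 3: Q ← C → A
  C is a fork here and C is conditioned on, so the path is blocked at C.
Every path is blocked, so Q and A are d-separated given {C, H, M}.

Yes — Q and A are d-separated given {C, H, M}.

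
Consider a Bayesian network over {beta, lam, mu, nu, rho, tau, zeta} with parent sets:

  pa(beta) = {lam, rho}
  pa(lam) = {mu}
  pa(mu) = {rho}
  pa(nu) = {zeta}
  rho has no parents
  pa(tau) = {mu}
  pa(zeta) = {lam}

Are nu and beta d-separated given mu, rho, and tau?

No

We examine all 2 paths between nu and beta:
  1. nu ← zeta ← lam → beta — zeta:chain[open]; lam:fork[open] ⇒ active
  2. nu ← zeta ← lam ← mu ← rho → beta — zeta:chain[open]; lam:chain[open]; mu:chain[blocks]; rho:fork[blocks] ⇒ blocked
At least one path is unblocked, so d-separation fails.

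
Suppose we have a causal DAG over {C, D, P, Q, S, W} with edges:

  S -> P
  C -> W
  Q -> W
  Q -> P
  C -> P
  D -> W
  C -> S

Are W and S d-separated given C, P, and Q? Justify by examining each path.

Enumerating the 4 paths from W to S and testing each for blocking by {C, P, Q}:
  1. W ← Q → P ← S — Q:fork[blocks]; P:collider[open] ⇒ blocked
  2. W ← Q → P ← C → S — Q:fork[blocks]; P:collider[open]; C:fork[blocks] ⇒ blocked
  3. W ← C → P ← S — C:fork[blocks]; P:collider[open] ⇒ blocked
  4. W ← C → S — C:fork[blocks] ⇒ blocked
Every path is blocked, so W and S are d-separated given {C, P, Q}.

Yes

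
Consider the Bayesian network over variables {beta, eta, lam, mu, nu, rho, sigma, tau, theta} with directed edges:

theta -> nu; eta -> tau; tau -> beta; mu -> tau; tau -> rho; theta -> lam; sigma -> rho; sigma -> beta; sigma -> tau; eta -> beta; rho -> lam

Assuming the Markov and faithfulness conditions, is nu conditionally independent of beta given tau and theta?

6 paths connect nu and beta; each must be blocked for d-separation to hold:
Path 1: nu ← theta → lam ← rho ← tau ← sigma → beta
  theta is a fork here and theta is conditioned on, so the path is blocked at theta.
Path 2: nu ← theta → lam ← rho ← tau ← eta → beta
  theta is a fork here and theta is conditioned on, so the path is blocked at theta.
Path 3: nu ← theta → lam ← rho ← tau → beta
  theta is a fork here and theta is conditioned on, so the path is blocked at theta.
Path 4: nu ← theta → lam ← rho ← sigma → tau ← eta → beta
  theta is a fork here and theta is conditioned on, so the path is blocked at theta.
Path 5: nu ← theta → lam ← rho ← sigma → tau → beta
  theta is a fork here and theta is conditioned on, so the path is blocked at theta.
Path 6: nu ← theta → lam ← rho ← sigma → beta
  theta is a fork here and theta is conditioned on, so the path is blocked at theta.
Every path is blocked, so nu and beta are d-separated given {tau, theta}.

Yes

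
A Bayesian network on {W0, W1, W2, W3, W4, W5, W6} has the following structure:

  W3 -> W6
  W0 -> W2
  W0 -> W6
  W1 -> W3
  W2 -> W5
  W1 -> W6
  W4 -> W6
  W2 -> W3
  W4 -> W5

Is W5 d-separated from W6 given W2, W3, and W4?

4 paths connect W5 and W6; each must be blocked for d-separation to hold:
Path 1: W5 ← W4 → W6
  W4 is a fork here and W4 is conditioned on, so the path is blocked at W4.
Path 2: W5 ← W2 → W3 ← W1 → W6
  W2 is a fork here and W2 is conditioned on, so the path is blocked at W2.
Path 3: W5 ← W2 → W3 → W6
  W2 is a fork here and W2 is conditioned on, so the path is blocked at W2.
Path 4: W5 ← W2 ← W0 → W6
  W2 is a chain here and W2 is conditioned on, so the path is blocked at W2.
Since every path is blocked, d-separation holds.

Yes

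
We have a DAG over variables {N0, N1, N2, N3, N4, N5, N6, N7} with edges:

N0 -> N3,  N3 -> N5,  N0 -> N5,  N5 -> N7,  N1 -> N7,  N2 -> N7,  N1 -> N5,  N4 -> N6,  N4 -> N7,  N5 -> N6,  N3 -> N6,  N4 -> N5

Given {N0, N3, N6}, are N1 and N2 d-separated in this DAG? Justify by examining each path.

Yes

There are 6 undirected paths between N1 and N2; checking each against the conditioning set {N0, N3, N6}:
Path 1: N1 → N5 ← N0 → N3 → N6 ← N4 → N7 ← N2
  N0 is a fork here and N0 is conditioned on, so the path is blocked at N0.
Path 2: N1 → N5 ← N4 → N7 ← N2
  N7 is a collider here and neither N7 nor any of its descendants is conditioned on, so the collider stays closed — the path is blocked at N7.
Path 3: N1 → N5 ← N3 → N6 ← N4 → N7 ← N2
  N3 is a fork here and N3 is conditioned on, so the path is blocked at N3.
Path 4: N1 → N5 → N7 ← N2
  N7 is a collider here and neither N7 nor any of its descendants is conditioned on, so the collider stays closed — the path is blocked at N7.
Path 5: N1 → N5 → N6 ← N4 → N7 ← N2
  N7 is a collider here and neither N7 nor any of its descendants is conditioned on, so the collider stays closed — the path is blocked at N7.
Path 6: N1 → N7 ← N2
  N7 is a collider here and neither N7 nor any of its descendants is conditioned on, so the collider stays closed — the path is blocked at N7.
Every path is blocked, so N1 and N2 are d-separated given {N0, N3, N6}.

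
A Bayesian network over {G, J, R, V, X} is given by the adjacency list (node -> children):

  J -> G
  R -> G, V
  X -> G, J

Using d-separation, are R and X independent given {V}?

We examine all 2 paths between R and X:
Path 1: R → G ← X
  G is a collider here and neither G nor any of its descendants is conditioned on, so the collider stays closed — the path is blocked at G.
Path 2: R → G ← J ← X
  G is a collider here and neither G nor any of its descendants is conditioned on, so the collider stays closed — the path is blocked at G.
Every path is blocked, so R and X are d-separated given {V}.

Yes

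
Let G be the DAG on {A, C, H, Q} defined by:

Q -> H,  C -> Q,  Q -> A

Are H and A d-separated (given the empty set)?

No

There is one path between H and A:
  1. H ← Q → A — Q:fork[open] ⇒ active
Because an active path exists, H and A are not d-separated.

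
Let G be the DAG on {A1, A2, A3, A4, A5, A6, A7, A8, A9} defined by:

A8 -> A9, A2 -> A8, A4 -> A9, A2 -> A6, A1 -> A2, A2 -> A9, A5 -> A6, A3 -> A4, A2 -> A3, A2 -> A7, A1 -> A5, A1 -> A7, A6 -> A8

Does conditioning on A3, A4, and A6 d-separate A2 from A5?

No

Enumerating the 6 paths from A2 to A5 and testing each for blocking by {A3, A4, A6}:
  1. A2 → A6 ← A5 — A6:collider[open] ⇒ active
  2. A2 ← A1 → A5 — A1:fork[open] ⇒ active
  3. A2 → A9 ← A8 ← A6 ← A5 — A9:collider[blocks]; A8:chain[open]; A6:chain[blocks] ⇒ blocked
  4. A2 → A3 → A4 → A9 ← A8 ← A6 ← A5 — A3:chain[blocks]; A4:chain[blocks]; A9:collider[blocks]; A8:chain[open]; A6:chain[blocks] ⇒ blocked
  5. A2 → A7 ← A1 → A5 — A7:collider[blocks]; A1:fork[open] ⇒ blocked
  6. A2 → A8 ← A6 ← A5 — A8:collider[blocks]; A6:chain[blocks] ⇒ blocked
Since the path A2 → A6 ← A5 is active, A2 and A5 are not d-separated given {A3, A4, A6}.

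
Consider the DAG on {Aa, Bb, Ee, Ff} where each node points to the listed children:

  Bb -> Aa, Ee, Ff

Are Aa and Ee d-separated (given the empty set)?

There is one path between Aa and Ee:
Path 1: Aa ← Bb → Ee
  Bb is a fork and Bb is not conditioned on — no node blocks this path, so it is active.
At least one path is unblocked, so d-separation fails.

No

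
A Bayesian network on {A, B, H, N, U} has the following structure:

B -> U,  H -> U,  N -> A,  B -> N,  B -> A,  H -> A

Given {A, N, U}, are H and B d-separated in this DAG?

There are 3 undirected paths between H and B; checking each against the conditioning set {A, N, U}:
Path 1: H → A ← B
  A is a collider and A is conditioned on, which opens it — no node blocks this path, so it is active.
Path 2: H → A ← N ← B
  N is a chain here and N is conditioned on, so the path is blocked at N.
Path 3: H → U ← B
  U is a collider and U is conditioned on, which opens it — no node blocks this path, so it is active.
Since the path H → A ← B is active, H and B are not d-separated given {A, N, U}.

No — H and B are not d-separated given {A, N, U}.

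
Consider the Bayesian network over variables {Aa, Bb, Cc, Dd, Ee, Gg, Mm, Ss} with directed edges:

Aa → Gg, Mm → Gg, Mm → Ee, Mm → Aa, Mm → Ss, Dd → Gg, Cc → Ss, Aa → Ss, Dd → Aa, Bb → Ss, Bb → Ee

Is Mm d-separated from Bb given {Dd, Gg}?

There are 5 undirected paths between Mm and Bb; checking each against the conditioning set {Dd, Gg}:
Path 1: Mm → Ss ← Bb
  Ss is a collider here and neither Ss nor any of its descendants is conditioned on, so the collider stays closed — the path is blocked at Ss.
Path 2: Mm → Aa → Ss ← Bb
  Ss is a collider here and neither Ss nor any of its descendants is conditioned on, so the collider stays closed — the path is blocked at Ss.
Path 3: Mm → Gg ← Aa → Ss ← Bb
  Ss is a collider here and neither Ss nor any of its descendants is conditioned on, so the collider stays closed — the path is blocked at Ss.
Path 4: Mm → Gg ← Dd → Aa → Ss ← Bb
  Dd is a fork here and Dd is conditioned on, so the path is blocked at Dd.
Path 5: Mm → Ee ← Bb
  Ee is a collider here and neither Ee nor any of its descendants is conditioned on, so the collider stays closed — the path is blocked at Ee.
All paths are blocked; Mm ⊥ Bb | {Dd, Gg} holds.

Yes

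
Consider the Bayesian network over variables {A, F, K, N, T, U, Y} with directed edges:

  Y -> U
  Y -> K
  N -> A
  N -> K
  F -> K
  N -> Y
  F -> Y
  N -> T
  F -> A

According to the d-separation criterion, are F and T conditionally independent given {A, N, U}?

Enumerating the 5 paths from F to T and testing each for blocking by {A, N, U}:
Path 1: F → K ← N → T
  K is a collider here and neither K nor any of its descendants is conditioned on, so the collider stays closed — the path is blocked at K.
Path 2: F → K ← Y ← N → T
  K is a collider here and neither K nor any of its descendants is conditioned on, so the collider stays closed — the path is blocked at K.
Path 3: F → Y ← N → T
  N is a fork here and N is conditioned on, so the path is blocked at N.
Path 4: F → Y → K ← N → T
  K is a collider here and neither K nor any of its descendants is conditioned on, so the collider stays closed — the path is blocked at K.
Path 5: F → A ← N → T
  N is a fork here and N is conditioned on, so the path is blocked at N.
Since every path is blocked, d-separation holds.

Yes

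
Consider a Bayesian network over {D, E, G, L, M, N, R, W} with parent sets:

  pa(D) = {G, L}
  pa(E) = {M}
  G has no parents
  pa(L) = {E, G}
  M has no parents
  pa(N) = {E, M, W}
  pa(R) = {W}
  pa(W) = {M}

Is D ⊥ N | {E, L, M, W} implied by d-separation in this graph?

Enumerating the 6 paths from D to N and testing each for blocking by {E, L, M, W}:
  1. D ← L ← E ← M → N — L:chain[blocks]; E:chain[blocks]; M:fork[blocks] ⇒ blocked
  2. D ← L ← E ← M → W → N — L:chain[blocks]; E:chain[blocks]; M:fork[blocks]; W:chain[blocks] ⇒ blocked
  3. D ← L ← E → N — L:chain[blocks]; E:fork[blocks] ⇒ blocked
  4. D ← G → L ← E ← M → N — G:fork[open]; L:collider[open]; E:chain[blocks]; M:fork[blocks] ⇒ blocked
  5. D ← G → L ← E ← M → W → N — G:fork[open]; L:collider[open]; E:chain[blocks]; M:fork[blocks]; W:chain[blocks] ⇒ blocked
  6. D ← G → L ← E → N — G:fork[open]; L:collider[open]; E:fork[blocks] ⇒ blocked
Every path is blocked, so D and N are d-separated given {E, L, M, W}.

Yes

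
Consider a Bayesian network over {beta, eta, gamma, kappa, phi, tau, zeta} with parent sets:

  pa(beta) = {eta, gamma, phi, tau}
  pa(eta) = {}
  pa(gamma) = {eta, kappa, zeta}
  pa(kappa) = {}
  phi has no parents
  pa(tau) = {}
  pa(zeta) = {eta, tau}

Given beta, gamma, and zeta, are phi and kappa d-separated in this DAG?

Enumerating the 5 paths from phi to kappa and testing each for blocking by {beta, gamma, zeta}:
  1. phi → beta ← gamma ← kappa — beta:collider[open]; gamma:chain[blocks] ⇒ blocked
  2. phi → beta ← tau → zeta → gamma ← kappa — beta:collider[open]; tau:fork[open]; zeta:chain[blocks]; gamma:collider[open] ⇒ blocked
  3. phi → beta ← tau → zeta ← eta → gamma ← kappa — beta:collider[open]; tau:fork[open]; zeta:collider[open]; eta:fork[open]; gamma:collider[open] ⇒ active
  4. phi → beta ← eta → zeta → gamma ← kappa — beta:collider[open]; eta:fork[open]; zeta:chain[blocks]; gamma:collider[open] ⇒ blocked
  5. phi → beta ← eta → gamma ← kappa — beta:collider[open]; eta:fork[open]; gamma:collider[open] ⇒ active
At least one path is unblocked, so d-separation fails.

No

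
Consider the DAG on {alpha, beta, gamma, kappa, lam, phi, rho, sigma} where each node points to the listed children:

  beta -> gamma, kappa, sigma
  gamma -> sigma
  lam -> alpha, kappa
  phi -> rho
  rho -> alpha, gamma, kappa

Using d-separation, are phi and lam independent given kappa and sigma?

No

We examine all 4 paths between phi and lam:
Path 1: phi → rho → alpha ← lam
  alpha is a collider here and neither alpha nor any of its descendants is conditioned on, so the collider stays closed — the path is blocked at alpha.
Path 2: phi → rho → gamma ← beta → kappa ← lam
  rho is a chain and rho is not conditioned on; gamma is a collider and its descendant sigma is conditioned on, which opens it; beta is a fork and beta is not conditioned on; kappa is a collider and kappa is conditioned on, which opens it — no node blocks this path, so it is active.
Path 3: phi → rho → gamma → sigma ← beta → kappa ← lam
  rho is a chain and rho is not conditioned on; gamma is a chain and gamma is not conditioned on; sigma is a collider and sigma is conditioned on, which opens it; beta is a fork and beta is not conditioned on; kappa is a collider and kappa is conditioned on, which opens it — no node blocks this path, so it is active.
Path 4: phi → rho → kappa ← lam
  rho is a chain and rho is not conditioned on; kappa is a collider and kappa is conditioned on, which opens it — no node blocks this path, so it is active.
Because an active path exists, phi and lam are not d-separated.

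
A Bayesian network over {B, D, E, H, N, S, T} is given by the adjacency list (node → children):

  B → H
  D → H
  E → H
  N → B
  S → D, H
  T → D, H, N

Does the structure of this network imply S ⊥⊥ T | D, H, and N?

No

6 paths connect S and T; each must be blocked for d-separation to hold:
  1. S → D ← T — D:collider[open] ⇒ active
  2. S → D → H ← T — D:chain[blocks]; H:collider[open] ⇒ blocked
  3. S → D → H ← B ← N ← T — D:chain[blocks]; H:collider[open]; B:chain[open]; N:chain[blocks] ⇒ blocked
  4. S → H ← D ← T — H:collider[open]; D:chain[blocks] ⇒ blocked
  5. S → H ← T — H:collider[open] ⇒ active
  6. S → H ← B ← N ← T — H:collider[open]; B:chain[open]; N:chain[blocks] ⇒ blocked
At least one path is unblocked, so d-separation fails.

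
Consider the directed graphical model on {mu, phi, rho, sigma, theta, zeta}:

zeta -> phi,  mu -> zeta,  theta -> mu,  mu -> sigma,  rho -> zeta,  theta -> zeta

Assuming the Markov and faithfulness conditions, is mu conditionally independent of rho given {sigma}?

2 paths connect mu and rho; each must be blocked for d-separation to hold:
Path 1: mu → zeta ← rho
  zeta is a collider here and neither zeta nor any of its descendants is conditioned on, so the collider stays closed — the path is blocked at zeta.
Path 2: mu ← theta → zeta ← rho
  zeta is a collider here and neither zeta nor any of its descendants is conditioned on, so the collider stays closed — the path is blocked at zeta.
Every path is blocked, so mu and rho are d-separated given {sigma}.

Yes — mu and rho are d-separated given {sigma}.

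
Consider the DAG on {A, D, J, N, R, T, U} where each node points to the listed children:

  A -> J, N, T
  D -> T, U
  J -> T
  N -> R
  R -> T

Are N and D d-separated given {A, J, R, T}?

Yes — N and D are d-separated given {A, J, R, T}.

Enumerating the 3 paths from N to D and testing each for blocking by {A, J, R, T}:
Path 1: N ← A → T ← D
  A is a fork here and A is conditioned on, so the path is blocked at A.
Path 2: N ← A → J → T ← D
  A is a fork here and A is conditioned on, so the path is blocked at A.
Path 3: N → R → T ← D
  R is a chain here and R is conditioned on, so the path is blocked at R.
Every path is blocked, so N and D are d-separated given {A, J, R, T}.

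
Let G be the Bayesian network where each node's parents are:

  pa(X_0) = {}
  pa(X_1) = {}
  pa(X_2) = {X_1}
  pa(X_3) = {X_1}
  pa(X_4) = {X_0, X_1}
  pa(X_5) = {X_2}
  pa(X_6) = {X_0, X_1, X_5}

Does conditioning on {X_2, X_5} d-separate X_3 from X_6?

No — X_3 and X_6 are not d-separated given {X_2, X_5}.

3 paths connect X_3 and X_6; each must be blocked for d-separation to hold:
Path 1: X_3 ← X_1 → X_2 → X_5 → X_6
  X_2 is a chain here and X_2 is conditioned on, so the path is blocked at X_2.
Path 2: X_3 ← X_1 → X_4 ← X_0 → X_6
  X_4 is a collider here and neither X_4 nor any of its descendants is conditioned on, so the collider stays closed — the path is blocked at X_4.
Path 3: X_3 ← X_1 → X_6
  X_1 is a fork and X_1 is not conditioned on — no node blocks this path, so it is active.
Because an active path exists, X_3 and X_6 are not d-separated.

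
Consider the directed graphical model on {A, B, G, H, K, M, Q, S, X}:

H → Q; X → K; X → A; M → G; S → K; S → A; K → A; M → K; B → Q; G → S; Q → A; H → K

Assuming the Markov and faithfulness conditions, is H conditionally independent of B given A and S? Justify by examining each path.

No

There are 5 undirected paths between H and B; checking each against the conditioning set {A, S}:
  1. H → K → A ← Q ← B — K:chain[open]; A:collider[open]; Q:chain[open] ⇒ active
  2. H → K ← S → A ← Q ← B — K:collider[open]; S:fork[blocks]; A:collider[open]; Q:chain[open] ⇒ blocked
  3. H → K ← X → A ← Q ← B — K:collider[open]; X:fork[open]; A:collider[open]; Q:chain[open] ⇒ active
  4. H → K ← M → G → S → A ← Q ← B — K:collider[open]; M:fork[open]; G:chain[open]; S:chain[blocks]; A:collider[open]; Q:chain[open] ⇒ blocked
  5. H → Q ← B — Q:collider[open] ⇒ active
At least one path is unblocked, so d-separation fails.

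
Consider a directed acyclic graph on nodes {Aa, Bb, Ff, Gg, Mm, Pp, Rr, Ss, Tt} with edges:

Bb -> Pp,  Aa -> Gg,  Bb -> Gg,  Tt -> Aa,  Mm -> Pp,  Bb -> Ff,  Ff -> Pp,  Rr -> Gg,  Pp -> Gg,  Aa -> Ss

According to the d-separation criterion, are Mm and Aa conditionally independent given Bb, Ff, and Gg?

No

There are 3 undirected paths between Mm and Aa; checking each against the conditioning set {Bb, Ff, Gg}:
Path 1: Mm → Pp ← Bb → Gg ← Aa
  Bb is a fork here and Bb is conditioned on, so the path is blocked at Bb.
Path 2: Mm → Pp ← Ff ← Bb → Gg ← Aa
  Ff is a chain here and Ff is conditioned on, so the path is blocked at Ff.
Path 3: Mm → Pp → Gg ← Aa
  Pp is a chain and Pp is not conditioned on; Gg is a collider and Gg is conditioned on, which opens it — no node blocks this path, so it is active.
At least one path is unblocked, so d-separation fails.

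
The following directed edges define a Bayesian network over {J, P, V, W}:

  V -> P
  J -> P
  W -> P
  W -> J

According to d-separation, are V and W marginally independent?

Yes

There are 2 undirected paths between V and W; checking each against the conditioning set ∅:
Path 1: V → P ← J ← W
  P is a collider here and neither P nor any of its descendants is conditioned on, so the collider stays closed — the path is blocked at P.
Path 2: V → P ← W
  P is a collider here and neither P nor any of its descendants is conditioned on, so the collider stays closed — the path is blocked at P.
All paths are blocked; V ⊥ W | ∅ holds.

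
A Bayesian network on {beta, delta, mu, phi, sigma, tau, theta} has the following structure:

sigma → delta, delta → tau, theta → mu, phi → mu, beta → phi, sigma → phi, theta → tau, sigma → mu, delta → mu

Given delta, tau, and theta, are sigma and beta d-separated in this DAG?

There are 4 undirected paths between sigma and beta; checking each against the conditioning set {delta, tau, theta}:
Path 1: sigma → delta → mu ← phi ← beta
  delta is a chain here and delta is conditioned on, so the path is blocked at delta.
Path 2: sigma → delta → tau ← theta → mu ← phi ← beta
  delta is a chain here and delta is conditioned on, so the path is blocked at delta.
Path 3: sigma → phi ← beta
  phi is a collider here and neither phi nor any of its descendants is conditioned on, so the collider stays closed — the path is blocked at phi.
Path 4: sigma → mu ← phi ← beta
  mu is a collider here and neither mu nor any of its descendants is conditioned on, so the collider stays closed — the path is blocked at mu.
Since every path is blocked, d-separation holds.

Yes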